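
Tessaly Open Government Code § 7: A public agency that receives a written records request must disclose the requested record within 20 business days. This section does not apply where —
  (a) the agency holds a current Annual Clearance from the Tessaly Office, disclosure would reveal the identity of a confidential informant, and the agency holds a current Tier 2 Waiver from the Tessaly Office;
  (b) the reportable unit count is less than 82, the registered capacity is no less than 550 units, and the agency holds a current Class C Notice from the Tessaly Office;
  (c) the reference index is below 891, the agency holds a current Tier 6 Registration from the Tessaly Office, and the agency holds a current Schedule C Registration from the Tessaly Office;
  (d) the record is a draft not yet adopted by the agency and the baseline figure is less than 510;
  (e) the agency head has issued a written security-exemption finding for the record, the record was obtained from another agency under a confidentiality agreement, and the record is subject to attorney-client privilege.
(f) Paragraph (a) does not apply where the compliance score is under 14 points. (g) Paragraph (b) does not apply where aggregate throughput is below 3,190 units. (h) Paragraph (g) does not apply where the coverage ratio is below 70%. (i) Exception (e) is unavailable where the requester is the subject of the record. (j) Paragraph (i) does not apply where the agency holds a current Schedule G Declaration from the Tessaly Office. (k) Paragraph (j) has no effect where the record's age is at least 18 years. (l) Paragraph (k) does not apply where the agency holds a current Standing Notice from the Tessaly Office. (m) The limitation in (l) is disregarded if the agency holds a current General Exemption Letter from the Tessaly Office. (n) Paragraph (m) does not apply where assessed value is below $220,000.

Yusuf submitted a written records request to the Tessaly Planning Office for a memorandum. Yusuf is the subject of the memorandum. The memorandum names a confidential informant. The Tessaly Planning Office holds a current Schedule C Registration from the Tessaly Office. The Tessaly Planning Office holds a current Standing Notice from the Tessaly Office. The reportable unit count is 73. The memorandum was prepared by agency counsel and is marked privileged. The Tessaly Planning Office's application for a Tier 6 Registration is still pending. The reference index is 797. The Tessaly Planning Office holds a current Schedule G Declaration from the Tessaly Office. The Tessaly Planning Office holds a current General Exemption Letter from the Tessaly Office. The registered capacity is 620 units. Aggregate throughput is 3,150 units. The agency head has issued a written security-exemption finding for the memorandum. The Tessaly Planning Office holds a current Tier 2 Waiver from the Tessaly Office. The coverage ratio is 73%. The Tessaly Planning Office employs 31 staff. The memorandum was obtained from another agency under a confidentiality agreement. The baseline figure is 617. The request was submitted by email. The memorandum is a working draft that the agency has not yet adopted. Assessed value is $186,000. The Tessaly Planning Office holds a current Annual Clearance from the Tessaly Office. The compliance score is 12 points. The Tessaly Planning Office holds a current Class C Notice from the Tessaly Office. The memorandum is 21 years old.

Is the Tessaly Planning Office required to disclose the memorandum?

No — exception (e) applies; the Tessaly Planning Office is not required to disclose the memorandum.

All of (a)'s requirements are met (a current Annual Clearance is held; the memorandum names a confidential informant; a current Tier 2 Waiver is held). But: (f) operates against (a): the compliance score is 12 points, under the 14 points limit. So (a) is unavailable.
Exception (b) is satisfied on its face — the reportable unit count is 73, less than the 82 limit; the registered capacity is 620 units, meeting the 550 units threshold; a current Class C Notice is held. But: (g) operates against (b): aggregate throughput is 3,150 units, below the 3,190 units limit. (h), which would lift (g), is not engaged — the coverage ratio is 73%, not below 70%. Exception (b) does not apply.
Exception (c) requires that the agency holds a current Tier 6 Registration from the Tessaly Office; but no current Tier 6 Registration is held, so (c) is unavailable.
Exception (d) does not apply: the baseline figure is 617, not less than 510.
Exception (e) is satisfied on its face — a written security-exemption finding has been issued; the memorandum was obtained under a confidentiality agreement; the memorandum is privileged. Considering the limiting provisions: (i) would limit (e) — Yusuf is the subject of the memorandum — but (j) sets (i) aside: (j) operates against (i): a current Schedule G Declaration is held. (k) would limit (j) — the record's age is 21 years, meeting the 18 years threshold — but (l) sets (k) aside: (l) operates against (k): a current Standing Notice is held. (m) would limit (l) — a current General Exemption Letter is held — but (n) sets (m) aside: (n) is engaged — assessed value is $186,000, below the $220,000 limit. Exception (e) stands.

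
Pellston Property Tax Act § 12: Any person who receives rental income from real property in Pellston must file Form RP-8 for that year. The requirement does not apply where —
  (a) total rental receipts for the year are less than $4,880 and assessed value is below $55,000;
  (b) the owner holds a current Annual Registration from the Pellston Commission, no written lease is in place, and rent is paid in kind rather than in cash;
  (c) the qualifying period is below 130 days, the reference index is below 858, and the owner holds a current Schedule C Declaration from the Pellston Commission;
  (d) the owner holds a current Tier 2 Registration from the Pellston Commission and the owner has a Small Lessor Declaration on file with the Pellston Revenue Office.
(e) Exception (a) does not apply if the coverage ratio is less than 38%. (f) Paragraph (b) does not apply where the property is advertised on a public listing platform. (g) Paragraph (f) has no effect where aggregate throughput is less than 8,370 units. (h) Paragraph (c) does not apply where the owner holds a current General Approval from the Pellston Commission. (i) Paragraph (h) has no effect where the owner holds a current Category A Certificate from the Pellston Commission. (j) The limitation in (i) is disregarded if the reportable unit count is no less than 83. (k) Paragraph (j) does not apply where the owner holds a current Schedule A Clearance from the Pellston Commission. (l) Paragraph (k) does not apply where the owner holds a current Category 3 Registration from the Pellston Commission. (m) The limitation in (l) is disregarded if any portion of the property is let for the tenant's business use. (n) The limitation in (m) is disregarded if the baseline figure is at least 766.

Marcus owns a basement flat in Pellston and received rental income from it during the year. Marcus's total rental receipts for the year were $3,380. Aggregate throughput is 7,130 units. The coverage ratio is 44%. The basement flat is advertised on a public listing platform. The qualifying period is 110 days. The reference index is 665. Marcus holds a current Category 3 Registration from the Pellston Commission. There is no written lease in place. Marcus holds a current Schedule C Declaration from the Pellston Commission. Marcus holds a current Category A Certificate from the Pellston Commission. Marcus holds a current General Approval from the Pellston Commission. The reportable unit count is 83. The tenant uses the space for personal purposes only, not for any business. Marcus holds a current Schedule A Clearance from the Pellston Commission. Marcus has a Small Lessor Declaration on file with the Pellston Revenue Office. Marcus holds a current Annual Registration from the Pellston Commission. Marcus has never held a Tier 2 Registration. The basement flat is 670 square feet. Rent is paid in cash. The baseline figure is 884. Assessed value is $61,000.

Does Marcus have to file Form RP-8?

Exception (a) requires that assessed value is below $55,000; but assessed value is $61,000, not below $55,000, so (a) is unavailable.
Exception (b) requires that rent is paid in kind rather than in cash; but rent is paid in cash, so (b) is unavailable.
All of (c)'s requirements are met (the qualifying period is 110 days, below the 130 days limit; the reference index is 665, below the 858 limit; a current Schedule C Declaration is held). But applying paragraphs (h)–(n): (h) is triggered — a current General Approval is held. (i) is triggered (a current Category A Certificate is held), but yields to (j): (j) is engaged — the reportable unit count is 83, meeting the 83 threshold. (k) applies (a current Schedule A Clearance is held), but yields to (l): (l) operates — a current Category 3 Registration is held. (m) is not engaged (the space is used for personal purposes only), so (l) stands. (c) is therefore removed.
Exception (d) does not apply: there is no Tier 2 Registration in force.
No exception applies. The general rule governs.

Yes — Marcus must file Form RP-8.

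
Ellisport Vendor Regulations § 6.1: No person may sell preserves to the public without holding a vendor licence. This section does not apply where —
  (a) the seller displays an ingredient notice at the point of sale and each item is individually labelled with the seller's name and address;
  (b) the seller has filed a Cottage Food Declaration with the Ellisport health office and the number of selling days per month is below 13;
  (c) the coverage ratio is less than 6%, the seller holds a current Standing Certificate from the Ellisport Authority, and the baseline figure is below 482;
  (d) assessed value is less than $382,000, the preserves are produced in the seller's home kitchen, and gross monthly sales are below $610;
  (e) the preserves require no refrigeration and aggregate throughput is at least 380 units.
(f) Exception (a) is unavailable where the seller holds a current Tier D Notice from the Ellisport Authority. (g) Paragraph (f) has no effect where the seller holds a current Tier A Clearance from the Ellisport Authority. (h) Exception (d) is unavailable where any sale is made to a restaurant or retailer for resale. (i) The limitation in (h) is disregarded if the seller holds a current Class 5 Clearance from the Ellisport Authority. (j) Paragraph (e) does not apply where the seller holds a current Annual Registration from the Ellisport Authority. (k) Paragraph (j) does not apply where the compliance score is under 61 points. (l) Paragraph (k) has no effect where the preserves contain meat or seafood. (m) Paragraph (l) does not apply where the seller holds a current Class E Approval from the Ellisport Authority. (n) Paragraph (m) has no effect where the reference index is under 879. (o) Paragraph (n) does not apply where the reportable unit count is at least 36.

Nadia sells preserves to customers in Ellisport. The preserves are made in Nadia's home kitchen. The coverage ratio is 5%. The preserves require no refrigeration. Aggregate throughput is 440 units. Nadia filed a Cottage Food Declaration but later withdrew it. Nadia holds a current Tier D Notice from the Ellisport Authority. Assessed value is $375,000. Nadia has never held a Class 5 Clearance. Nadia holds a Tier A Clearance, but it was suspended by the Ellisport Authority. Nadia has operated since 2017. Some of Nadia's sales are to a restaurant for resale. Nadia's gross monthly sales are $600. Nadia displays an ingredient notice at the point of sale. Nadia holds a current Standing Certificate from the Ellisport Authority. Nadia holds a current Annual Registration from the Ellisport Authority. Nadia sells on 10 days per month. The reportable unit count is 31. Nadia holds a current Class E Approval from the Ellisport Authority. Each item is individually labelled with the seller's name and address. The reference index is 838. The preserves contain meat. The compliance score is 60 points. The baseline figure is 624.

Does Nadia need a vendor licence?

All of (a)'s requirements are met (an ingredient notice is displayed; items are individually labelled). Turning to paragraphs (f)–(g): (f) operates against (a): a current Tier D Notice is held. (g), which would lift (f), is not triggered — the Tier A Clearance is not current. So (a) is unavailable.
Exception (b) requires that the seller has filed a Cottage Food Declaration with the Ellisport health office; but the Cottage Food Declaration was withdrawn, so (b) is unavailable.
Exception (c) does not apply: the baseline figure is 624, not below 482.
Exception (d)'s conditions are all satisfied: assessed value is $375,000, less than the $382,000 limit; the preserves are home-kitchen produced; gross monthly sales are $600, below the $610 limit. But applying paragraphs (h)–(i): (h) operates against (d): some sales are to a restaurant for resale. (i) does not operate here (there is no Class 5 Clearance in force), so (h) stands. So (d) is unavailable.
Exception (e)'s conditions are all satisfied: the preserves are shelf-stable; aggregate throughput is 440 units, meeting the 380 units threshold. However, paragraphs (j)–(o) must be considered: (j) is triggered — a current Annual Registration is held. (k) would limit (j) — the compliance score is 60 points, under the 61 points limit — but (l) sets (k) aside: (l) is triggered — the preserves contain meat. (m) would limit (l) — a current Class E Approval is held — but (n) sets (m) aside: (n) operates against (m): the reference index is 838, under the 879 limit. (o) is inapplicable (the reportable unit count is 31, short of 36), so (n) stands. (e) is therefore removed.
No exception applies. The general rule governs.

Yes — Nadia must hold a vendor licence.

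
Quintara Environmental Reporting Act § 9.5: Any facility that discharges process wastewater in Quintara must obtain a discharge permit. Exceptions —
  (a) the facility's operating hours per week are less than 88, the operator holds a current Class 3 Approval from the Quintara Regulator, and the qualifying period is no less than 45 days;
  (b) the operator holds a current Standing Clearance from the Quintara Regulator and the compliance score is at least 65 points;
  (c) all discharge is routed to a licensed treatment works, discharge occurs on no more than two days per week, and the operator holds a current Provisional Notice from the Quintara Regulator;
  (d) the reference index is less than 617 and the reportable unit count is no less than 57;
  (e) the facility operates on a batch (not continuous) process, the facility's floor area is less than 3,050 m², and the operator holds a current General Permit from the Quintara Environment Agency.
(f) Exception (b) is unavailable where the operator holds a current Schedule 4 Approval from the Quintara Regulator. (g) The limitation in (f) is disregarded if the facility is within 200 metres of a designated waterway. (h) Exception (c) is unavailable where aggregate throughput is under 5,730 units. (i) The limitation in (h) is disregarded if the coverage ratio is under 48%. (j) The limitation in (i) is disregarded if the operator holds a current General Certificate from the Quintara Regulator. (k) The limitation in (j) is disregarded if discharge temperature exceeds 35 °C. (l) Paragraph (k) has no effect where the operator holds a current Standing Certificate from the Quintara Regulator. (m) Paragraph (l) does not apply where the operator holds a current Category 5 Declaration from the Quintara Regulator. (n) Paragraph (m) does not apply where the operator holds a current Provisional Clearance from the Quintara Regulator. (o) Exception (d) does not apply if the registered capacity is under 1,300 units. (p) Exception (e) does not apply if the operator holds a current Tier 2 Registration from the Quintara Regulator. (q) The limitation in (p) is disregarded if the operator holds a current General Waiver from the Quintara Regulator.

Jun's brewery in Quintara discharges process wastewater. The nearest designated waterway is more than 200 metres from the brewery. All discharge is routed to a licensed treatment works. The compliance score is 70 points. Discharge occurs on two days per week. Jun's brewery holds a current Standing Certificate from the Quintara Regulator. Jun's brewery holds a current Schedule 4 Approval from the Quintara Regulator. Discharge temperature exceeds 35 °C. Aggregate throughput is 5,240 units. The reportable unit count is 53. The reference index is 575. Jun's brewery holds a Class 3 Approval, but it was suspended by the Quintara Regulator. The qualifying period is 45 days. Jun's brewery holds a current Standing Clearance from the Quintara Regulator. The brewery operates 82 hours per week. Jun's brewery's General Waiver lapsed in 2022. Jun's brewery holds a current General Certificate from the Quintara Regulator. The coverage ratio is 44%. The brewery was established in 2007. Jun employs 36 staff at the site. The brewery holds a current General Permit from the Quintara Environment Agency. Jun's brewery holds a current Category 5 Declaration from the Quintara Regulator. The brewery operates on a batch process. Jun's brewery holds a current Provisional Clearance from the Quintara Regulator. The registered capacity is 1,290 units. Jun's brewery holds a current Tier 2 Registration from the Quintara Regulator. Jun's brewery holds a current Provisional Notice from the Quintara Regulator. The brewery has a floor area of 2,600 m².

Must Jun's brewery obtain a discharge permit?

Exception (a) fails — there is no Class 3 Approval in force.
Exception (b)'s conditions are all satisfied: a current Standing Clearance is held; the compliance score is 70 points, meeting the 65 points threshold. But: (f) is triggered — a current Schedule 4 Approval is held. (g), which would lift (f), is not triggered — the brewery is more than 200 m from any designated waterway. Exception (b) does not apply.
Exception (c) is satisfied on its face — discharge is routed to a licensed treatment works; discharge occurs on no more than two days per week; a current Provisional Notice is held. Turning to paragraphs (h)–(n): (h) operates against (c): aggregate throughput is 5,240 units, under the 5,730 units limit. (i) applies (the coverage ratio is 44%, under the 48% limit), but is set aside by (j): (j) operates against (i): a current General Certificate is held. (k) would limit (j) — discharge temperature exceeds 35 °C — but (l) sets (k) aside: (l) operates against (k): a current Standing Certificate is held. (m) would limit (l) — a current Category 5 Declaration is held — but (n) sets (m) aside: (n) operates against (m): a current Provisional Clearance is held. So (c) is unavailable.
Exception (d) does not apply: the reportable unit count is 53, short of 57.
Exception (e) is satisfied on its face — the facility operates on a batch process; the facility's floor area is 2,600 m², less than the 3,050 m² limit; a current General Permit is held. But applying paragraphs (p)–(q): (p) operates — a current Tier 2 Registration is held. (q) is inapplicable (no current General Waiver is held), so (p) stands. (e) is therefore removed.
No exception applies. The general rule governs.

Yes — Jun's brewery must obtain a discharge permit.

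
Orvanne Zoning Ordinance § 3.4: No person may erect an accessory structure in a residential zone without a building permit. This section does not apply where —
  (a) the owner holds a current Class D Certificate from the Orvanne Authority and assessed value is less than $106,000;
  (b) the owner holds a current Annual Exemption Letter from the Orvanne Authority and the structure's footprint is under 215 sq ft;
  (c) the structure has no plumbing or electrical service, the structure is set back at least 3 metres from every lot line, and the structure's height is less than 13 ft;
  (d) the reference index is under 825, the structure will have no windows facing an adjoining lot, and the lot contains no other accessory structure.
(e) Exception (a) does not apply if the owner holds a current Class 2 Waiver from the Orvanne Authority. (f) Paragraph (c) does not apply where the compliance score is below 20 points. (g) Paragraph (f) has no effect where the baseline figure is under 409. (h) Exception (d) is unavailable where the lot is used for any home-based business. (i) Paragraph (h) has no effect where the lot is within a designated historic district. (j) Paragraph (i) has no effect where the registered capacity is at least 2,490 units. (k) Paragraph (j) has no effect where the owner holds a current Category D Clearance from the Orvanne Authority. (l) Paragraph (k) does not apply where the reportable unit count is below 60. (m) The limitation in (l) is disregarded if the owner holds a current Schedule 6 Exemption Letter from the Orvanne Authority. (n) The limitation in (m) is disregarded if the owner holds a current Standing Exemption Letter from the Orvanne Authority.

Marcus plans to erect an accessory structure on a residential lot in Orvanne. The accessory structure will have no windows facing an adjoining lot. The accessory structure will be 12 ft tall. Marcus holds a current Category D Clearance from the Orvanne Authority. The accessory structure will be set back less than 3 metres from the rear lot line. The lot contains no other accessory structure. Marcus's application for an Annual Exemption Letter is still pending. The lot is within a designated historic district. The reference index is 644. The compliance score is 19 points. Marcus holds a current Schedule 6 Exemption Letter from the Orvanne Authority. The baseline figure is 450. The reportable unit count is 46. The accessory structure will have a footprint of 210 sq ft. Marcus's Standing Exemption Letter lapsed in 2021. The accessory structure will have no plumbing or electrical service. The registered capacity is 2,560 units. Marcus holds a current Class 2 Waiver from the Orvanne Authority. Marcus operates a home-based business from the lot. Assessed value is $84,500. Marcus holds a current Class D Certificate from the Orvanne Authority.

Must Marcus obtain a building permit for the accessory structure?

Exception (a): a current Class D Certificate is held; assessed value is $84,500, less than the $106,000 limit — every condition holds. However, paragraph (e) must be considered: (e) operates against (a): a current Class 2 Waiver is held. (a) is therefore removed.
Exception (b) fails — no current Annual Exemption Letter is held.
Exception (c) fails — the rear setback is under 3 m.
Exception (d): the reference index is 644, under the 825 limit; no windows face an adjoining lot; the lot has no other accessory structure — every condition holds. Under paragraphs (h)–(n): (h) would limit (d) — a home-based business operates on the lot — but (i) sets (h) aside: (i) operates against (h): the lot is in a historic district. (j) would limit (i) — the registered capacity is 2,560 units, meeting the 2,490 units threshold — but (k) sets (j) aside: (k) operates against (j): a current Category D Clearance is held. (l) is triggered (the reportable unit count is 46, below the 60 limit), but yields to (m): (m) operates against (l): a current Schedule 6 Exemption Letter is held. (n) is not engaged (no current Standing Exemption Letter is held), so (m) stands. Exception (d) stands.

No — exception (d) applies; Marcus does not need a building permit.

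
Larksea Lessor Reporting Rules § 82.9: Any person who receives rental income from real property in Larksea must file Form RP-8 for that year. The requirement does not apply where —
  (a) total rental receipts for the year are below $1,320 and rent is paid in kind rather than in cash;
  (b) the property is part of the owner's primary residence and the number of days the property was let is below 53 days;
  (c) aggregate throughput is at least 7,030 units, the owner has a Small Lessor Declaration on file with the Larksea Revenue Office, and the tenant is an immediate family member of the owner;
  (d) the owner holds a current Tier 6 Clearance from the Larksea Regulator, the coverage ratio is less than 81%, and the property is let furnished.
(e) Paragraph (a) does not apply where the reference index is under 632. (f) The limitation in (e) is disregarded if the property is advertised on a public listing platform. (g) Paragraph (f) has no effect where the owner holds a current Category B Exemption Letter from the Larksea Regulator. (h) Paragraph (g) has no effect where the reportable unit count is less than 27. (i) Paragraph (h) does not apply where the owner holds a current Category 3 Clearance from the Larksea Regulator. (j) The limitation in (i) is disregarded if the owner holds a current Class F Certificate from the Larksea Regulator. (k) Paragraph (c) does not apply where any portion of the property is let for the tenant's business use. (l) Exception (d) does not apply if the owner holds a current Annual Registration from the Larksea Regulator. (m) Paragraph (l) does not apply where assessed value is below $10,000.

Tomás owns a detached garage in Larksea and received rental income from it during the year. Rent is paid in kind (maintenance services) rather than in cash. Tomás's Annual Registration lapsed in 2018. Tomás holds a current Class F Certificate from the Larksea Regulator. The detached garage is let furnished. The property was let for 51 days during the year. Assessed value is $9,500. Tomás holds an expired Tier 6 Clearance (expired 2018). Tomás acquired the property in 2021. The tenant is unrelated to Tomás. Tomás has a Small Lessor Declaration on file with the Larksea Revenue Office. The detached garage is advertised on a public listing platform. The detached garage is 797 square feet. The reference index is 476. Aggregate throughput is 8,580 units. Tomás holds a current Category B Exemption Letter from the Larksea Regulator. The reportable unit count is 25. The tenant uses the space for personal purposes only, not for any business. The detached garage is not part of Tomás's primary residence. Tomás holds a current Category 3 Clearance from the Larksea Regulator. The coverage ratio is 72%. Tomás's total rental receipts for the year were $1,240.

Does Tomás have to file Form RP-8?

No — exception (a) applies; Tomás is not required to file Form RP-8.

Exception (a)'s conditions are all satisfied: total rental receipts for the year are $1,240, below the $1,320 limit; rent is paid in kind. As to paragraphs (e)–(j): (e) would limit (a) — the reference index is 476, under the 632 limit — but (f) sets (e) aside: (f) operates against (e): the property is publicly advertised. (g) would limit (f) — a current Category B Exemption Letter is held — but (h) sets (g) aside: (h) is triggered — the reportable unit count is 25, less than the 27 limit. (i) would limit (h) — a current Category 3 Clearance is held — but (j) sets (i) aside: (j) applies — a current Class F Certificate is held. (a) remains available.
Exception (b) does not apply: the detached garage is not part of the primary residence.
Exception (c) fails — the tenant is unrelated to the owner.
Exception (d) fails — there is no Tier 6 Clearance in force.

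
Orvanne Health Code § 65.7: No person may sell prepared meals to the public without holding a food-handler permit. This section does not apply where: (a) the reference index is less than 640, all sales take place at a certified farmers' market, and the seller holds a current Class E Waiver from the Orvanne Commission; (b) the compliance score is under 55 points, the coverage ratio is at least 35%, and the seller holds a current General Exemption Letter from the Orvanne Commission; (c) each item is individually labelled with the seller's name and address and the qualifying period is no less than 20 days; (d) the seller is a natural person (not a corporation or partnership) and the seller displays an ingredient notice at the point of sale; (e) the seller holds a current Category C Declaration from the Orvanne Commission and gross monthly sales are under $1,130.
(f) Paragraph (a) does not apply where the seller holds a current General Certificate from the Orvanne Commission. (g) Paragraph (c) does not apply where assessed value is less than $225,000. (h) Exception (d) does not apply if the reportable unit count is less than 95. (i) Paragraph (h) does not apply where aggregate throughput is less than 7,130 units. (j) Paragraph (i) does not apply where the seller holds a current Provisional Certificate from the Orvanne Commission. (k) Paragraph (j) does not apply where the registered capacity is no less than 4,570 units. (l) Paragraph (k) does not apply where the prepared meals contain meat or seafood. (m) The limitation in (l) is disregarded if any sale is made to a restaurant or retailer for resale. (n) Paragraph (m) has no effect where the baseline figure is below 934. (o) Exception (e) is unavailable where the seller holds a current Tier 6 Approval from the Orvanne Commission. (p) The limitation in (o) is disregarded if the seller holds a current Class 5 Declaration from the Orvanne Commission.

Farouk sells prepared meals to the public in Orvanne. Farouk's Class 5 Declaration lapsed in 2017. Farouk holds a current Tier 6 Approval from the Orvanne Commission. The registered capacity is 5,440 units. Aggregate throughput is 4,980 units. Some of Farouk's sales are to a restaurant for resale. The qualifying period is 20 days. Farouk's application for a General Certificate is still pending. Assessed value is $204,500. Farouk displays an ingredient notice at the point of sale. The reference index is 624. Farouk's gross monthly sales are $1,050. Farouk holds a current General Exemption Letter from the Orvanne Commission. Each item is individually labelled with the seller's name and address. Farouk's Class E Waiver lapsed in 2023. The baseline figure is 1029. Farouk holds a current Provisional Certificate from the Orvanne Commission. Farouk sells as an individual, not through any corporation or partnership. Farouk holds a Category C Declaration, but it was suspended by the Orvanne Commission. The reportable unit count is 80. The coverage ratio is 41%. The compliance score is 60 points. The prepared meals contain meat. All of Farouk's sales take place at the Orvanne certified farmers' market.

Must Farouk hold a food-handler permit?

Exception (a) does not apply: no current Class E Waiver is held.
Exception (b) requires that the compliance score is under 55 points; but the compliance score is 60 points, not under 55 points, so (b) is unavailable.
Exception (c): items are individually labelled; the qualifying period is 20 days, meeting the 20 days threshold — every condition holds. However, paragraph (g) must be considered: (g) operates against (c): assessed value is $204,500, less than the $225,000 limit. So (c) is unavailable.
Exception (d)'s conditions are all satisfied: the seller is a natural person; an ingredient notice is displayed. Considering the limiting provisions: (h) would limit (d) — the reportable unit count is 80, less than the 95 limit — but (i) sets (h) aside: (i) is engaged — aggregate throughput is 4,980 units, less than the 7,130 units limit. (j) would limit (i) — a current Provisional Certificate is held — but (k) sets (j) aside: (k) applies — the registered capacity is 5,440 units, meeting the 4,570 units threshold. (l) applies (the prepared meals contain meat), but is overridden by (m): (m) is engaged — some sales are to a restaurant for resale. (n) is inapplicable (the baseline figure is 1,029, not below 934), so (m) stands. (d) remains available.
Exception (e) requires that the seller holds a current Category C Declaration from the Orvanne Commission; but no current Category C Declaration is held, so (e) is unavailable.

No — exception (d) applies; Farouk is not required to hold a food-handler permit.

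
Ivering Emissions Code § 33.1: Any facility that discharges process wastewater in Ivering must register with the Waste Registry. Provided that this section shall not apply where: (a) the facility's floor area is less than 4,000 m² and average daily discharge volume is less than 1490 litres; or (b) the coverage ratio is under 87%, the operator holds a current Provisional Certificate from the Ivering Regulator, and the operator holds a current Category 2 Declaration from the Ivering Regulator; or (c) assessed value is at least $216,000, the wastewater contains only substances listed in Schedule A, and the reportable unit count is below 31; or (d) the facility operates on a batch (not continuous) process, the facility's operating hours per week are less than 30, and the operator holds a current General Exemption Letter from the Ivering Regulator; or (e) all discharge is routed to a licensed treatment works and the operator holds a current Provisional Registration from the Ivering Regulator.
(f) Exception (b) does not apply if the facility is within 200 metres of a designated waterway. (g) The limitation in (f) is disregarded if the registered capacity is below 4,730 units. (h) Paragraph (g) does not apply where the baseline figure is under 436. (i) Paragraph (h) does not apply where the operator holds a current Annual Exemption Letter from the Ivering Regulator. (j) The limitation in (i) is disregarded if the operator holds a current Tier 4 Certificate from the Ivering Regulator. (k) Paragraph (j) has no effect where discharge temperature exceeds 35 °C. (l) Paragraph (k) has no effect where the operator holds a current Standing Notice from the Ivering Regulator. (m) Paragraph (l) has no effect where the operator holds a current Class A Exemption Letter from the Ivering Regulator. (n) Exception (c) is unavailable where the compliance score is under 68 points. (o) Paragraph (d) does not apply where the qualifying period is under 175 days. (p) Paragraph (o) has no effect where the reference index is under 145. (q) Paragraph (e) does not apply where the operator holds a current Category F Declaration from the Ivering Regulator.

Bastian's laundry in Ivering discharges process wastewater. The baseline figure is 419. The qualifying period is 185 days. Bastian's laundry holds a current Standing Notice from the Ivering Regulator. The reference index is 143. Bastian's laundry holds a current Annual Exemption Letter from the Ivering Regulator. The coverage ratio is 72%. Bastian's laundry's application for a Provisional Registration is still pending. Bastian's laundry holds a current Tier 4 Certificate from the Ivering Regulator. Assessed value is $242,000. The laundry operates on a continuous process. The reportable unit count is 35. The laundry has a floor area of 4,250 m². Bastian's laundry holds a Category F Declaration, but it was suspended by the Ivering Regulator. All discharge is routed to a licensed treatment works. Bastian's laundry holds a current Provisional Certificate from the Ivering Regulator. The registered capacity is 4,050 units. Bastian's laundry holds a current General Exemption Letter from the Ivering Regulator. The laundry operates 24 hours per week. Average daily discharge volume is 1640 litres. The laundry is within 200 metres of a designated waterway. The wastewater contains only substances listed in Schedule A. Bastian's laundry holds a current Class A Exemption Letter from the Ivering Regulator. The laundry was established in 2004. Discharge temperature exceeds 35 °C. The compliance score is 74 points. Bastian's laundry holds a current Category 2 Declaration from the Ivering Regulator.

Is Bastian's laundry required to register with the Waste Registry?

Exception (a) does not apply: the facility's floor area is 4,250 m², not less than 4,000 m².
Exception (b): the coverage ratio is 72%, under the 87% limit; a current Provisional Certificate is held; a current Category 2 Declaration is held — every condition holds. As to paragraphs (f)–(m): (f) applies (the laundry is within 200 m of a designated waterway), but is displaced by (g): (g) is triggered — the registered capacity is 4,050 units, below the 4,730 units limit. (h) would limit (g) — the baseline figure is 419, under the 436 limit — but (i) sets (h) aside: (i) operates against (h): a current Annual Exemption Letter is held. (j) operates (a current Tier 4 Certificate is held), but yields to (k): (k) applies — discharge temperature exceeds 35 °C. (l) operates (a current Standing Notice is held), but is displaced by (m): (m) operates against (l): a current Class A Exemption Letter is held. Exception (b) stands.
Exception (c) requires that the reportable unit count is below 31; but the reportable unit count is 35, not below 31, so (c) is unavailable.
Exception (d) requires that the facility operates on a batch (not continuous) process; but the facility operates on a continuous process, so (d) is unavailable.
Exception (e) requires that the operator holds a current Provisional Registration from the Ivering Regulator; but no current Provisional Registration is held, so (e) is unavailable.

No — exception (b) applies; Bastian's laundry is not required to register with the Waste Registry.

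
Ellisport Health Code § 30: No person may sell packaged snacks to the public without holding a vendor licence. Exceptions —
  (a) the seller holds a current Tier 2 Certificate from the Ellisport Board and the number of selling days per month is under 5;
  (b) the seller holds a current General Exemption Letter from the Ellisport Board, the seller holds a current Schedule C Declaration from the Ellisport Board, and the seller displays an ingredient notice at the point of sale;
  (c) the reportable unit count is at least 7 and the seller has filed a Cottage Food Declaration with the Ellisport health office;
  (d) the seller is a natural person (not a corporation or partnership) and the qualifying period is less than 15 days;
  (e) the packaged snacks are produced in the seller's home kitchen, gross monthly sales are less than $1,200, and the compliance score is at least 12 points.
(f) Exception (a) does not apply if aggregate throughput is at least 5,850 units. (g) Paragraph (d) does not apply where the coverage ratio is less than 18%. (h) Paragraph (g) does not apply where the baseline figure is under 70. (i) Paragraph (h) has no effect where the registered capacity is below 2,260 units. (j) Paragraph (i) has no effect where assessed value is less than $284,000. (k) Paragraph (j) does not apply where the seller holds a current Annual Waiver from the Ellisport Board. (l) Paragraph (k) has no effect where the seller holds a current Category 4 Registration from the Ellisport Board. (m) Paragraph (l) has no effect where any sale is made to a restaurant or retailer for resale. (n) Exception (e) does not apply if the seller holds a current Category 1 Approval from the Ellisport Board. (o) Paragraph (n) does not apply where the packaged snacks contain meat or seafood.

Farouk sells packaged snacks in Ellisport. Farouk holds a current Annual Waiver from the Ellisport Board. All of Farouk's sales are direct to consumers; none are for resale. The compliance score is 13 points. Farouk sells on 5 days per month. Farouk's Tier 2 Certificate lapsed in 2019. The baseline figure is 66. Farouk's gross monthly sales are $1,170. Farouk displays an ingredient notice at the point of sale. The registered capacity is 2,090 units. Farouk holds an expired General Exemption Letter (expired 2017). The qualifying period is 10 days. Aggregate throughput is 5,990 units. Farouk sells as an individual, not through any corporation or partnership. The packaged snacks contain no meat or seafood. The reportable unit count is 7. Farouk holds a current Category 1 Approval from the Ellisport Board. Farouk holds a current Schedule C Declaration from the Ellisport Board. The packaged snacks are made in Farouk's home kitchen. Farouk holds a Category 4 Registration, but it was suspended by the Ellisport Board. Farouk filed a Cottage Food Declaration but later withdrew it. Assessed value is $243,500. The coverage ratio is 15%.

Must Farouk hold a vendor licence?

Exception (a) fails — there is no Tier 2 Certificate in force.
Exception (b) fails — the General Exemption Letter is not current.
Exception (c) requires that the seller has filed a Cottage Food Declaration with the Ellisport health office; but the Cottage Food Declaration was withdrawn, so (c) is unavailable.
Exception (d): the seller is a natural person; the qualifying period is 10 days, less than the 15 days limit — every condition holds. But applying paragraphs (g)–(m): (g) operates against (d): the coverage ratio is 15%, less than the 18% limit. (h) would limit (g) — the baseline figure is 66, under the 70 limit — but (i) sets (h) aside: (i) operates — the registered capacity is 2,090 units, below the 2,260 units limit. (j) operates (assessed value is $243,500, less than the $284,000 limit), but is displaced by (k): (k) is triggered — a current Annual Waiver is held. (l), which would lift (k), is not engaged — the Category 4 Registration is not current. Exception (d) does not apply.
All of (e)'s requirements are met (the packaged snacks are home-kitchen produced; gross monthly sales are $1,170, less than the $1,200 limit; the compliance score is 13 points, meeting the 12 points threshold). But: (n) operates against (e): a current Category 1 Approval is held. (o), which would lift (n), is not triggered — the packaged snacks contain no meat or seafood. (e) is therefore removed.
No exception displaces § 30.

Yes — Farouk must hold a vendor licence.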